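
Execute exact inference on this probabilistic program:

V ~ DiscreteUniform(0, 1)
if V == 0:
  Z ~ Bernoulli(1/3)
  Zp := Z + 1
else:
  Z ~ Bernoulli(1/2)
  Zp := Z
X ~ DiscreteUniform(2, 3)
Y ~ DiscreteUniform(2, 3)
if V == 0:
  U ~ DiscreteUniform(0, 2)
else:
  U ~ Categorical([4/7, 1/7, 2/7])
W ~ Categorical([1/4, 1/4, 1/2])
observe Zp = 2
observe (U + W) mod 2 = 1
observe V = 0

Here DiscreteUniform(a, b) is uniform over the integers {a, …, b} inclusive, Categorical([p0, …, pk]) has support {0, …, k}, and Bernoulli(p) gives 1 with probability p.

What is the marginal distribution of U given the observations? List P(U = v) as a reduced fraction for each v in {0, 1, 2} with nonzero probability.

Enumerate traces; 16 have nonzero weight after conditioning:
  (V=0, Z=1, X=2, Y=2, U=0, W=1) weight 1/288
  (V=0, Z=1, X=2, Y=2, U=1, W=0) weight 1/288
  (V=0, Z=1, X=2, Y=2, U=1, W=2) weight 1/144
  (V=0, Z=1, X=2, Y=2, U=2, W=1) weight 1/288
  (V=0, Z=1, X=2, Y=3, U=0, W=1) weight 1/288
  (V=0, Z=1, X=2, Y=3, U=1, W=0) weight 1/288
  (V=0, Z=1, X=2, Y=3, U=1, W=2) weight 1/144
  (V=0, Z=1, X=2, Y=3, U=2, W=1) weight 1/288
  … 8 more
Group by U:
  weight(U=0) = 1/72
  weight(U=1) = 1/24
  weight(U=2) = 1/72
Total weight = 1/72 + 1/24 + 1/72 = 5/72
P(U=0 | obs) = 1/72 / 5/72 = 1/5
P(U=1 | obs) = 1/24 / 5/72 = 3/5
P(U=2 | obs) = 1/72 / 5/72 = 1/5

P(U=0) = 1/5, P(U=1) = 3/5, P(U=2) = 1/5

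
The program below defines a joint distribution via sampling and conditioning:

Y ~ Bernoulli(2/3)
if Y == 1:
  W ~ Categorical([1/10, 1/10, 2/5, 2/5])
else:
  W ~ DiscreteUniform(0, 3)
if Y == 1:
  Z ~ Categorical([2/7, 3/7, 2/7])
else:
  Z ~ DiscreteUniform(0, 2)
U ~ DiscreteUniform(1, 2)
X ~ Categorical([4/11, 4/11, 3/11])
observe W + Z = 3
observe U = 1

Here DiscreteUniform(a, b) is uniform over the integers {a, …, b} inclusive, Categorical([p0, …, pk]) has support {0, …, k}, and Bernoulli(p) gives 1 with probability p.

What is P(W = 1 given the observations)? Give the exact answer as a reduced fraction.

P(W = 1 | obs) = 59/369

Enumerate traces; 18 have nonzero weight after conditioning:
  (Y=0, W=1, Z=2, U=1, X=0) weight 1/198
  (Y=0, W=1, Z=2, U=1, X=1) weight 1/198
  (Y=0, W=1, Z=2, U=1, X=2) weight 1/264
  (Y=0, W=2, Z=1, U=1, X=0) weight 1/198
  (Y=0, W=2, Z=1, U=1, X=1) weight 1/198
  (Y=0, W=2, Z=1, U=1, X=2) weight 1/264
  (Y=0, W=3, Z=0, U=1, X=0) weight 1/198
  (Y=0, W=3, Z=0, U=1, X=1) weight 1/198
  … 10 more
Group by W:
  weight(W=1) = 59/2520
  weight(W=2) = 179/2520
  weight(W=3) = 131/2520
Total weight = 59/2520 + 179/2520 + 131/2520 = 41/280
P(W=1 | obs) = 59/2520 / 41/280 = 59/369
P(W=2 | obs) = 179/2520 / 41/280 = 179/369
P(W=3 | obs) = 131/2520 / 41/280 = 131/369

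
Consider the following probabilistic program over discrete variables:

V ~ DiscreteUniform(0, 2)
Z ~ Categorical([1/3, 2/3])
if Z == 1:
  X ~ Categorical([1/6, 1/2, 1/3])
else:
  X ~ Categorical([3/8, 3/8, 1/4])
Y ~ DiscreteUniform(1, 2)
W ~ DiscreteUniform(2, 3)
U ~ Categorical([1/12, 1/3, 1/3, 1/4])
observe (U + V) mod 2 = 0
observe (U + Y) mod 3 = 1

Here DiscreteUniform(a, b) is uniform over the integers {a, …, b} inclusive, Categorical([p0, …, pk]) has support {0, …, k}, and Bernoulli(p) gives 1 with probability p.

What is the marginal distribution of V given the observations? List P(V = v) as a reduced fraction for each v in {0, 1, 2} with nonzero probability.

Enumerate traces; 60 have nonzero weight after conditioning:
  (V=0, Z=0, X=0, Y=1, W=2, U=0) weight 1/1152
  (V=0, Z=0, X=0, Y=1, W=3, U=0) weight 1/1152
  (V=0, Z=0, X=0, Y=2, W=2, U=2) weight 1/288
  (V=0, Z=0, X=0, Y=2, W=3, U=2) weight 1/288
  (V=0, Z=0, X=1, Y=1, W=2, U=0) weight 1/1152
  (V=0, Z=0, X=1, Y=1, W=3, U=0) weight 1/1152
  (V=0, Z=0, X=1, Y=2, W=2, U=2) weight 1/288
  (V=0, Z=0, X=1, Y=2, W=3, U=2) weight 1/288
  (V=1, Z=0, X=0, Y=1, W=2, U=3) weight 1/384
  (V=2, Z=0, X=0, Y=1, W=2, U=0) weight 1/1152
  … 50 more
Group by V:
  weight(V=0) = 5/72
  weight(V=1) = 1/24
  weight(V=2) = 5/72
Total weight = 5/72 + 1/24 + 5/72 = 13/72
P(V=0 | obs) = 5/72 / 13/72 = 5/13
P(V=1 | obs) = 1/24 / 13/72 = 3/13
P(V=2 | obs) = 5/72 / 13/72 = 5/13

P(V=0) = 5/13, P(V=1) = 3/13, P(V=2) = 5/13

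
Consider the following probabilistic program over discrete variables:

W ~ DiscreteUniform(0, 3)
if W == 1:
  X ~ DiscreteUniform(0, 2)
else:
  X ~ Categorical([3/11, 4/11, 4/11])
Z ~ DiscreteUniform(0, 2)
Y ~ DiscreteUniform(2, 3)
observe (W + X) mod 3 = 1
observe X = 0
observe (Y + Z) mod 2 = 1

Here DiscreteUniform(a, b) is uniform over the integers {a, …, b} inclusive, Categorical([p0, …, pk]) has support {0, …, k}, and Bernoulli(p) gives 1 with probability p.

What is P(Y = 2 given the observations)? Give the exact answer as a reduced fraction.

Enumerate traces; 3 have nonzero weight after conditioning:
  (W=1, X=0, Z=0, Y=3) weight 1/72
  (W=1, X=0, Z=1, Y=2) weight 1/72
  (W=1, X=0, Z=2, Y=3) weight 1/72
Group by Y:
  weight(Y=2) = 1/72
  weight(Y=3) = 1/36
Total weight = 1/72 + 1/36 = 1/24
P(Y=2 | obs) = 1/72 / 1/24 = 1/3
P(Y=3 | obs) = 1/36 / 1/24 = 2/3

P(Y = 2 | obs) = 1/3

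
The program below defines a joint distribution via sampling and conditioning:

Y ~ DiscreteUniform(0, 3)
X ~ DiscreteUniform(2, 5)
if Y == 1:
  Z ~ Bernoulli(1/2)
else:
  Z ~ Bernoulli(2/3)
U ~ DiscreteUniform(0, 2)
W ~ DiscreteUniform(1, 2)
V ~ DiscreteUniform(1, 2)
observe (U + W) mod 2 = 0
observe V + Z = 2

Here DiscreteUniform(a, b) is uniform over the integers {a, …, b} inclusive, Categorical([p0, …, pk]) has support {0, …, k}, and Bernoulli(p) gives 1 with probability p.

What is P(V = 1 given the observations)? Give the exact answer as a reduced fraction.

Enumerate traces; 96 have nonzero weight after conditioning:
  (Y=0, X=2, Z=0, U=0, W=2, V=2) weight 1/576
  (Y=0, X=2, Z=0, U=1, W=1, V=2) weight 1/576
  (Y=0, X=2, Z=0, U=2, W=2, V=2) weight 1/576
  (Y=0, X=2, Z=1, U=0, W=2, V=1) weight 1/288
  (Y=0, X=2, Z=1, U=1, W=1, V=1) weight 1/288
  (Y=0, X=2, Z=1, U=2, W=2, V=1) weight 1/288
  (Y=0, X=3, Z=0, U=0, W=2, V=2) weight 1/576
  (Y=0, X=3, Z=0, U=1, W=1, V=2) weight 1/576
  … 88 more
Group by V:
  weight(V=1) = 5/32
  weight(V=2) = 3/32
Total weight = 5/32 + 3/32 = 1/4
P(V=1 | obs) = 5/32 / 1/4 = 5/8
P(V=2 | obs) = 3/32 / 1/4 = 3/8

P(V = 1 | obs) = 5/8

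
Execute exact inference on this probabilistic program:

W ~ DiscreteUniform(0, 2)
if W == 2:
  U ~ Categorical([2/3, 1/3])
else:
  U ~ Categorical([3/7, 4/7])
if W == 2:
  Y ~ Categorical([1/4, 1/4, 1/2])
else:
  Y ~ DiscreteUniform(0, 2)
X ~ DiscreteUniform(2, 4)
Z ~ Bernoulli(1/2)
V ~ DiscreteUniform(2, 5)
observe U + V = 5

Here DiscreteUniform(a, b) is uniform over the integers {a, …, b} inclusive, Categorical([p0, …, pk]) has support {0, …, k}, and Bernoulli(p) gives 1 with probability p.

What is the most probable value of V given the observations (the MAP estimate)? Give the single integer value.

argmax_v P(V = v | obs) = 5

Enumerate traces; 108 have nonzero weight after conditioning:
  (W=0, U=0, Y=0, X=2, Z=0, V=5) weight 1/504
  (W=0, U=0, Y=0, X=2, Z=1, V=5) weight 1/504
  (W=0, U=0, Y=0, X=3, Z=0, V=5) weight 1/504
  (W=0, U=0, Y=0, X=3, Z=1, V=5) weight 1/504
  (W=0, U=0, Y=0, X=4, Z=0, V=5) weight 1/504
  (W=0, U=0, Y=0, X=4, Z=1, V=5) weight 1/504
  (W=0, U=0, Y=1, X=2, Z=0, V=5) weight 1/504
  (W=0, U=0, Y=1, X=2, Z=1, V=5) weight 1/504
  (W=0, U=1, Y=0, X=2, Z=0, V=4) weight 1/378
  … 99 more
Group by V:
  weight(V=4) = 31/252
  weight(V=5) = 8/63
Total weight = 31/252 + 8/63 = 1/4
P(V=4 | obs) = 31/252 / 1/4 = 31/63
P(V=5 | obs) = 8/63 / 1/4 = 32/63
argmax = 5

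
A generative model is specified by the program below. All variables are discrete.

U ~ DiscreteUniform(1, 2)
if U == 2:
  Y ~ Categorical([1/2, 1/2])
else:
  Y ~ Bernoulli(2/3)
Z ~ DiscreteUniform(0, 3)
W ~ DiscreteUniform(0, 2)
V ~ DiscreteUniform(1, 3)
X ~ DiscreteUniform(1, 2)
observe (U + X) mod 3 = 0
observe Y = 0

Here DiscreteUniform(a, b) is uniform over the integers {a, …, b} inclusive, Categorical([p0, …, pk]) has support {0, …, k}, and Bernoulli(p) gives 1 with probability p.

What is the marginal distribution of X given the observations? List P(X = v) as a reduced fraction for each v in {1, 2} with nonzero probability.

Enumerate traces; 72 have nonzero weight after conditioning:
  (U=1, Y=0, Z=0, W=0, V=1, X=2) weight 1/432
  (U=1, Y=0, Z=0, W=0, V=2, X=2) weight 1/432
  (U=1, Y=0, Z=0, W=0, V=3, X=2) weight 1/432
  (U=1, Y=0, Z=0, W=1, V=1, X=2) weight 1/432
  (U=1, Y=0, Z=0, W=1, V=2, X=2) weight 1/432
  (U=1, Y=0, Z=0, W=1, V=3, X=2) weight 1/432
  (U=1, Y=0, Z=0, W=2, V=1, X=2) weight 1/432
  (U=1, Y=0, Z=0, W=2, V=2, X=2) weight 1/432
  (U=2, Y=0, Z=0, W=0, V=1, X=1) weight 1/288
  … 63 more
Group by X:
  weight(X=1) = 1/8
  weight(X=2) = 1/12
Total weight = 1/8 + 1/12 = 5/24
P(X=1 | obs) = 1/8 / 5/24 = 3/5
P(X=2 | obs) = 1/12 / 5/24 = 2/5

P(X=1) = 3/5, P(X=2) = 2/5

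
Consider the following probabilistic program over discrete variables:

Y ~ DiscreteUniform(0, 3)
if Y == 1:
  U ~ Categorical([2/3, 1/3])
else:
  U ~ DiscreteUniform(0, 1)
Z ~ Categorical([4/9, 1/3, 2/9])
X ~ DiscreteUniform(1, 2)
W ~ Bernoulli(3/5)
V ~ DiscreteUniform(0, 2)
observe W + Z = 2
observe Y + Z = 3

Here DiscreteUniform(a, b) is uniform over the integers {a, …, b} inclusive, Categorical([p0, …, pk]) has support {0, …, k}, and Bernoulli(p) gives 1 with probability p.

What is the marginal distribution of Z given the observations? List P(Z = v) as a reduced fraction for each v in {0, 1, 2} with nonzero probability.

Enumerate traces; 24 have nonzero weight after conditioning:
  (Y=1, U=0, Z=2, X=1, W=0, V=0) weight 1/405
  (Y=1, U=0, Z=2, X=1, W=0, V=1) weight 1/405
  (Y=1, U=0, Z=2, X=1, W=0, V=2) weight 1/405
  (Y=1, U=0, Z=2, X=2, W=0, V=0) weight 1/405
  (Y=1, U=0, Z=2, X=2, W=0, V=1) weight 1/405
  (Y=1, U=0, Z=2, X=2, W=0, V=2) weight 1/405
  (Y=1, U=1, Z=2, X=1, W=0, V=0) weight 1/810
  (Y=1, U=1, Z=2, X=1, W=0, V=1) weight 1/810
  (Y=2, U=0, Z=1, X=1, W=1, V=0) weight 1/240
  … 15 more
Group by Z:
  weight(Z=1) = 1/20
  weight(Z=2) = 1/45
Total weight = 1/20 + 1/45 = 13/180
P(Z=1 | obs) = 1/20 / 13/180 = 9/13
P(Z=2 | obs) = 1/45 / 13/180 = 4/13

P(Z=1) = 9/13, P(Z=2) = 4/13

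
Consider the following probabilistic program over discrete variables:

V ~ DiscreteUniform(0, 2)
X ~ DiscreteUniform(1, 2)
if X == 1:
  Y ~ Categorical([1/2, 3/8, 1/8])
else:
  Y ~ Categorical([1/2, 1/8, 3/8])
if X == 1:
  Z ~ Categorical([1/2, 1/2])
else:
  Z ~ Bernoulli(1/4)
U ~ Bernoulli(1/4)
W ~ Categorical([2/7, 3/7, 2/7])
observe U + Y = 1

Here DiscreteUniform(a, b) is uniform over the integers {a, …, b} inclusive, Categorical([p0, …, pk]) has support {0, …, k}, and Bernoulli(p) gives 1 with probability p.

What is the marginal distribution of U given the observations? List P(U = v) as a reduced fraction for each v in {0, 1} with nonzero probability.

P(U=0) = 3/5, P(U=1) = 2/5

Enumerate traces; 72 have nonzero weight after conditioning:
  (V=0, X=1, Y=0, Z=0, U=1, W=0) weight 1/336
  (V=0, X=1, Y=0, Z=0, U=1, W=1) weight 1/224
  (V=0, X=1, Y=0, Z=0, U=1, W=2) weight 1/336
  (V=0, X=1, Y=0, Z=1, U=1, W=0) weight 1/336
  (V=0, X=1, Y=0, Z=1, U=1, W=1) weight 1/224
  (V=0, X=1, Y=0, Z=1, U=1, W=2) weight 1/336
  (V=0, X=1, Y=1, Z=0, U=0, W=0) weight 3/448
  (V=0, X=1, Y=1, Z=0, U=0, W=1) weight 9/896
  … 64 more
Group by U:
  weight(U=0) = 3/16
  weight(U=1) = 1/8
Total weight = 3/16 + 1/8 = 5/16
P(U=0 | obs) = 3/16 / 5/16 = 3/5
P(U=1 | obs) = 1/8 / 5/16 = 2/5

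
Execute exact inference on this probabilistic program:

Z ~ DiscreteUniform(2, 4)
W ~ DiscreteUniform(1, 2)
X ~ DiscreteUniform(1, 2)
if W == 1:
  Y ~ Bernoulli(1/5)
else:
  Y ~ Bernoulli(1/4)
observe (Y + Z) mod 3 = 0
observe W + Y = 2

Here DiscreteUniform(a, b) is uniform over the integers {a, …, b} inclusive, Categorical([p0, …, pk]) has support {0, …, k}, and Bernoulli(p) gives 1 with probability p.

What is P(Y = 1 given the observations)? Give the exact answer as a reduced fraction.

Enumerate traces; 4 have nonzero weight after conditioning:
  (Z=2, W=1, X=1, Y=1) weight 1/60
  (Z=2, W=1, X=2, Y=1) weight 1/60
  (Z=3, W=2, X=1, Y=0) weight 1/16
  (Z=3, W=2, X=2, Y=0) weight 1/16
Group by Y:
  weight(Y=0) = 1/8
  weight(Y=1) = 1/30
Total weight = 1/8 + 1/30 = 19/120
P(Y=0 | obs) = 1/8 / 19/120 = 15/19
P(Y=1 | obs) = 1/30 / 19/120 = 4/19

P(Y = 1 | obs) = 4/19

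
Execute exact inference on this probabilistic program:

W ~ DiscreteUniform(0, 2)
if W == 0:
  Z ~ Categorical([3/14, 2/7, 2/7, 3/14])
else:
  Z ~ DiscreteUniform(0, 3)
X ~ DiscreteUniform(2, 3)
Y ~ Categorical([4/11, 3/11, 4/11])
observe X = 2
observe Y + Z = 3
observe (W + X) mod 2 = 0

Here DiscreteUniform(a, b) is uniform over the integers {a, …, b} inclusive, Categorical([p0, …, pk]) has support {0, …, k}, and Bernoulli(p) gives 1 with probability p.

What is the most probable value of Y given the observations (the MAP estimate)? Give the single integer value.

Enumerate traces; 6 have nonzero weight after conditioning:
  (W=0, Z=1, X=2, Y=2) weight 4/231
  (W=0, Z=2, X=2, Y=1) weight 1/77
  (W=0, Z=3, X=2, Y=0) weight 1/77
  (W=2, Z=1, X=2, Y=2) weight 1/66
  (W=2, Z=2, X=2, Y=1) weight 1/88
  (W=2, Z=3, X=2, Y=0) weight 1/66
Group by Y:
  weight(Y=0) = 13/462
  weight(Y=1) = 15/616
  weight(Y=2) = 5/154
Total weight = 13/462 + 15/616 + 5/154 = 157/1848
P(Y=0 | obs) = 13/462 / 157/1848 = 52/157
P(Y=1 | obs) = 15/616 / 157/1848 = 45/157
P(Y=2 | obs) = 5/154 / 157/1848 = 60/157
argmax = 2

argmax_v P(Y = v | obs) = 2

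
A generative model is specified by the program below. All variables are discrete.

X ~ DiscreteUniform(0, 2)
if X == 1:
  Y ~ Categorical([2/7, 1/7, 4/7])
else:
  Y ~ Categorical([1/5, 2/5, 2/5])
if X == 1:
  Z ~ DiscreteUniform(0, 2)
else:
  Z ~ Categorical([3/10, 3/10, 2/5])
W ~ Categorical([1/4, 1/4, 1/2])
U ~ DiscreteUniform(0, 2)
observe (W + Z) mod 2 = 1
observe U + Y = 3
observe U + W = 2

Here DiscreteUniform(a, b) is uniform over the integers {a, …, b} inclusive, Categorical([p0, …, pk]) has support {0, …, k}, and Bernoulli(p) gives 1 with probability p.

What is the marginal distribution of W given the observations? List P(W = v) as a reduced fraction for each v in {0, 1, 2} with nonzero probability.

P(W=0) = 151/645, P(W=1) = 494/645

Enumerate traces; 9 have nonzero weight after conditioning:
  (X=0, Y=1, Z=1, W=0, U=2) weight 1/300
  (X=0, Y=2, Z=0, W=1, U=1) weight 1/300
  (X=0, Y=2, Z=2, W=1, U=1) weight 1/225
  (X=1, Y=1, Z=1, W=0, U=2) weight 1/756
  (X=1, Y=2, Z=0, W=1, U=1) weight 1/189
  (X=1, Y=2, Z=2, W=1, U=1) weight 1/189
  (X=2, Y=1, Z=1, W=0, U=2) weight 1/300
  (X=2, Y=2, Z=0, W=1, U=1) weight 1/300
  … 1 more
Group by W:
  weight(W=0) = 151/18900
  weight(W=1) = 247/9450
Total weight = 151/18900 + 247/9450 = 43/1260
P(W=0 | obs) = 151/18900 / 43/1260 = 151/645
P(W=1 | obs) = 247/9450 / 43/1260 = 494/645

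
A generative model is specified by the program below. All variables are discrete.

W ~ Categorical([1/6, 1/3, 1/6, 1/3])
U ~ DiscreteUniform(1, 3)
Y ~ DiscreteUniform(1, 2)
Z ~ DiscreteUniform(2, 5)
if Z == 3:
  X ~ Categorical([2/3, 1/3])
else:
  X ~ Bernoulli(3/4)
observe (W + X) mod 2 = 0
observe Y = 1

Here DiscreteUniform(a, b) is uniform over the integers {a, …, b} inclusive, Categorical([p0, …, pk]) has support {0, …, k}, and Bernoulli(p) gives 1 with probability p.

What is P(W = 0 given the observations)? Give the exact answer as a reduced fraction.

P(W = 0 | obs) = 17/158

Enumerate traces; 48 have nonzero weight after conditioning:
  (W=0, U=1, Y=1, Z=2, X=0) weight 1/576
  (W=0, U=1, Y=1, Z=3, X=0) weight 1/216
  (W=0, U=1, Y=1, Z=4, X=0) weight 1/576
  (W=0, U=1, Y=1, Z=5, X=0) weight 1/576
  (W=0, U=2, Y=1, Z=2, X=0) weight 1/576
  (W=0, U=2, Y=1, Z=3, X=0) weight 1/216
  (W=0, U=2, Y=1, Z=4, X=0) weight 1/576
  (W=0, U=2, Y=1, Z=5, X=0) weight 1/576
  (W=1, U=1, Y=1, Z=2, X=1) weight 1/96
  (W=2, U=1, Y=1, Z=2, X=0) weight 1/576
  … 38 more
Group by W:
  weight(W=0) = 17/576
  weight(W=1) = 31/288
  weight(W=2) = 17/576
  weight(W=3) = 31/288
Total weight = 17/576 + 31/288 + 17/576 + 31/288 = 79/288
P(W=0 | obs) = 17/576 / 79/288 = 17/158
P(W=1 | obs) = 31/288 / 79/288 = 31/79
P(W=2 | obs) = 17/576 / 79/288 = 17/158
P(W=3 | obs) = 31/288 / 79/288 = 31/79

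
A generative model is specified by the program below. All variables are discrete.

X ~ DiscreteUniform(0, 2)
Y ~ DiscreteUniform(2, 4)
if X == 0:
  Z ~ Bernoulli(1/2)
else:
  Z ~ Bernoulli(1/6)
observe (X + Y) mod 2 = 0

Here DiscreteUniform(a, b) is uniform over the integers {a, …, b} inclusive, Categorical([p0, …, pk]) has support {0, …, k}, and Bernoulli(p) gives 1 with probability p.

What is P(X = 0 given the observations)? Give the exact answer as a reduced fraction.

P(X = 0 | obs) = 2/5

Enumerate traces; 10 have nonzero weight after conditioning:
  (X=0, Y=2, Z=0) weight 1/18
  (X=0, Y=2, Z=1) weight 1/18
  (X=0, Y=4, Z=0) weight 1/18
  (X=0, Y=4, Z=1) weight 1/18
  (X=1, Y=3, Z=0) weight 5/54
  (X=1, Y=3, Z=1) weight 1/54
  (X=2, Y=2, Z=0) weight 5/54
  (X=2, Y=2, Z=1) weight 1/54
  … 2 more
Group by X:
  weight(X=0) = 2/9
  weight(X=1) = 1/9
  weight(X=2) = 2/9
Total weight = 2/9 + 1/9 + 2/9 = 5/9
P(X=0 | obs) = 2/9 / 5/9 = 2/5
P(X=1 | obs) = 1/9 / 5/9 = 1/5
P(X=2 | obs) = 2/9 / 5/9 = 2/5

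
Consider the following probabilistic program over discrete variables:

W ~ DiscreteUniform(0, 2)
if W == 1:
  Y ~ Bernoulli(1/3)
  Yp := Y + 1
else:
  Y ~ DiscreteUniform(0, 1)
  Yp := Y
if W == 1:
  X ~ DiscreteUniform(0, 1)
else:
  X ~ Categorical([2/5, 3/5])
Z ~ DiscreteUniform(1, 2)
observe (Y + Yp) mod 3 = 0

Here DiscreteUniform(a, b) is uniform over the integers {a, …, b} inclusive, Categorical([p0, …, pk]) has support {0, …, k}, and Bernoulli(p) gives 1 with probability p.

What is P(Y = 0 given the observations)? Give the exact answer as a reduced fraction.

Enumerate traces; 12 have nonzero weight after conditioning:
  (W=0, Y=0, X=0, Z=1) weight 1/30
  (W=0, Y=0, X=0, Z=2) weight 1/30
  (W=0, Y=0, X=1, Z=1) weight 1/20
  (W=0, Y=0, X=1, Z=2) weight 1/20
  (W=1, Y=1, X=0, Z=1) weight 1/36
  (W=1, Y=1, X=0, Z=2) weight 1/36
  (W=1, Y=1, X=1, Z=1) weight 1/36
  (W=1, Y=1, X=1, Z=2) weight 1/36
  … 4 more
Group by Y:
  weight(Y=0) = 1/3
  weight(Y=1) = 1/9
Total weight = 1/3 + 1/9 = 4/9
P(Y=0 | obs) = 1/3 / 4/9 = 3/4
P(Y=1 | obs) = 1/9 / 4/9 = 1/4

P(Y = 0 | obs) = 3/4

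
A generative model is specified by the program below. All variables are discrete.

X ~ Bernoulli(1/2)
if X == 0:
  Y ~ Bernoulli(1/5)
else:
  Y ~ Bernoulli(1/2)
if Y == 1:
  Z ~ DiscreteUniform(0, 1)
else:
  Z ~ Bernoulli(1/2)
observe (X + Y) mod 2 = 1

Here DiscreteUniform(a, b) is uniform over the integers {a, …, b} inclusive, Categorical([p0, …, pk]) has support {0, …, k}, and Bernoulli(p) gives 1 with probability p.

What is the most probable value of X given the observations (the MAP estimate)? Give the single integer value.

argmax_v P(X = v | obs) = 1

Enumerate traces; 4 have nonzero weight after conditioning:
  (X=0, Y=1, Z=0) weight 1/20
  (X=0, Y=1, Z=1) weight 1/20
  (X=1, Y=0, Z=0) weight 1/8
  (X=1, Y=0, Z=1) weight 1/8
Group by X:
  weight(X=0) = 1/10
  weight(X=1) = 1/4
Total weight = 1/10 + 1/4 = 7/20
P(X=0 | obs) = 1/10 / 7/20 = 2/7
P(X=1 | obs) = 1/4 / 7/20 = 5/7
argmax = 1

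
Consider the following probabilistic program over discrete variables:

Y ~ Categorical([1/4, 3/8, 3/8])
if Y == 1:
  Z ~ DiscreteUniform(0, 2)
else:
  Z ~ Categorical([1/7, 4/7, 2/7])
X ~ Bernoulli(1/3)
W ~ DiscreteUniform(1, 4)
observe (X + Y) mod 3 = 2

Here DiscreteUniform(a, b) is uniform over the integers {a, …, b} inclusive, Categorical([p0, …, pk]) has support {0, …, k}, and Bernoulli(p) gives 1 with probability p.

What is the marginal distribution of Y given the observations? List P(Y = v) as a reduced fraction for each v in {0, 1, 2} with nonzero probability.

Enumerate traces; 24 have nonzero weight after conditioning:
  (Y=1, Z=0, X=1, W=1) weight 1/96
  (Y=1, Z=0, X=1, W=2) weight 1/96
  (Y=1, Z=0, X=1, W=3) weight 1/96
  (Y=1, Z=0, X=1, W=4) weight 1/96
  (Y=1, Z=1, X=1, W=1) weight 1/96
  (Y=1, Z=1, X=1, W=2) weight 1/96
  (Y=1, Z=1, X=1, W=3) weight 1/96
  (Y=1, Z=1, X=1, W=4) weight 1/96
  (Y=2, Z=0, X=0, W=1) weight 1/112
  … 15 more
Group by Y:
  weight(Y=1) = 1/8
  weight(Y=2) = 1/4
Total weight = 1/8 + 1/4 = 3/8
P(Y=1 | obs) = 1/8 / 3/8 = 1/3
P(Y=2 | obs) = 1/4 / 3/8 = 2/3

P(Y=1) = 1/3, P(Y=2) = 2/3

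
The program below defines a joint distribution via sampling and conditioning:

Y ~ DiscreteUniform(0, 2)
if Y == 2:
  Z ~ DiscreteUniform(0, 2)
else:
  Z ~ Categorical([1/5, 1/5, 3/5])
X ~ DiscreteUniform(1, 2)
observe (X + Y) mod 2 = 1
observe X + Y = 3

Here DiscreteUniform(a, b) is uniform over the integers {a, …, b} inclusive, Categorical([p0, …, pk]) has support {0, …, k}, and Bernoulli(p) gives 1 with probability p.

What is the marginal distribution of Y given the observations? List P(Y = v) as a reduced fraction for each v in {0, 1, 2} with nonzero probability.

P(Y=1) = 1/2, P(Y=2) = 1/2

Enumerate traces; 6 have nonzero weight after conditioning:
  (Y=1, Z=0, X=2) weight 1/30
  (Y=1, Z=1, X=2) weight 1/30
  (Y=1, Z=2, X=2) weight 1/10
  (Y=2, Z=0, X=1) weight 1/18
  (Y=2, Z=1, X=1) weight 1/18
  (Y=2, Z=2, X=1) weight 1/18
Group by Y:
  weight(Y=1) = 1/6
  weight(Y=2) = 1/6
Total weight = 1/6 + 1/6 = 1/3
P(Y=1 | obs) = 1/6 / 1/3 = 1/2
P(Y=2 | obs) = 1/6 / 1/3 = 1/2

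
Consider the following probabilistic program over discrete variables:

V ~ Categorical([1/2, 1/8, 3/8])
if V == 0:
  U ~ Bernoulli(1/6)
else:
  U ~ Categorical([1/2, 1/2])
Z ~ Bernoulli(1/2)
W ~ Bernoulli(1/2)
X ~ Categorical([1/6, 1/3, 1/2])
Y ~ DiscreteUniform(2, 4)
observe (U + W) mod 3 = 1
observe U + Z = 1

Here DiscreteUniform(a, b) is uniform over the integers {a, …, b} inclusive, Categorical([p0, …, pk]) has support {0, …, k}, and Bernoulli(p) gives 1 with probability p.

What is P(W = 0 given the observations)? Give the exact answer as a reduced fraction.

Enumerate traces; 54 have nonzero weight after conditioning:
  (V=0, U=0, Z=1, W=1, X=0, Y=2) weight 5/864
  (V=0, U=0, Z=1, W=1, X=0, Y=3) weight 5/864
  (V=0, U=0, Z=1, W=1, X=0, Y=4) weight 5/864
  (V=0, U=0, Z=1, W=1, X=1, Y=2) weight 5/432
  (V=0, U=0, Z=1, W=1, X=1, Y=3) weight 5/432
  (V=0, U=0, Z=1, W=1, X=1, Y=4) weight 5/432
  (V=0, U=0, Z=1, W=1, X=2, Y=2) weight 5/288
  (V=0, U=0, Z=1, W=1, X=2, Y=3) weight 5/288
  (V=0, U=1, Z=0, W=0, X=0, Y=2) weight 1/864
  … 45 more
Group by W:
  weight(W=0) = 1/12
  weight(W=1) = 1/6
Total weight = 1/12 + 1/6 = 1/4
P(W=0 | obs) = 1/12 / 1/4 = 1/3
P(W=1 | obs) = 1/6 / 1/4 = 2/3

P(W = 0 | obs) = 1/3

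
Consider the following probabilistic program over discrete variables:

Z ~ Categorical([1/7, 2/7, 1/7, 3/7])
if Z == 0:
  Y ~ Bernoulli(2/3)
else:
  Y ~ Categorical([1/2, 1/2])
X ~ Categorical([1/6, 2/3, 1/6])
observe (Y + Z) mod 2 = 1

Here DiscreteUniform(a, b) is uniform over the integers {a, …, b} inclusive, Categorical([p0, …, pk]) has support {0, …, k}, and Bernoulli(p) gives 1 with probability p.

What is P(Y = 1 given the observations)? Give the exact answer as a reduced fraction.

Enumerate traces; 12 have nonzero weight after conditioning:
  (Z=0, Y=1, X=0) weight 1/63
  (Z=0, Y=1, X=1) weight 4/63
  (Z=0, Y=1, X=2) weight 1/63
  (Z=1, Y=0, X=0) weight 1/42
  (Z=1, Y=0, X=1) weight 2/21
  (Z=1, Y=0, X=2) weight 1/42
  (Z=2, Y=1, X=0) weight 1/84
  (Z=2, Y=1, X=1) weight 1/21
  … 4 more
Group by Y:
  weight(Y=0) = 5/14
  weight(Y=1) = 1/6
Total weight = 5/14 + 1/6 = 11/21
P(Y=0 | obs) = 5/14 / 11/21 = 15/22
P(Y=1 | obs) = 1/6 / 11/21 = 7/22

P(Y = 1 | obs) = 7/22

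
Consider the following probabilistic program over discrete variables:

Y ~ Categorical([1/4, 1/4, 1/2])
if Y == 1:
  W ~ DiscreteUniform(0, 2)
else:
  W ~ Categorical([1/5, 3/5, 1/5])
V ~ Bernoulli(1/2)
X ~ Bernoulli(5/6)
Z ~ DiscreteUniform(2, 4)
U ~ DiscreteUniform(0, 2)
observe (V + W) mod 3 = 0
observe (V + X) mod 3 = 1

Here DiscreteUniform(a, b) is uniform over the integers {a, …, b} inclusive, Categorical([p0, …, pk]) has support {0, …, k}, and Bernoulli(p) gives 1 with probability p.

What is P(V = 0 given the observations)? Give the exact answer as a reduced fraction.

Enumerate traces; 54 have nonzero weight after conditioning:
  (Y=0, W=0, V=0, X=1, Z=2, U=0) weight 1/432
  (Y=0, W=0, V=0, X=1, Z=2, U=1) weight 1/432
  (Y=0, W=0, V=0, X=1, Z=2, U=2) weight 1/432
  (Y=0, W=0, V=0, X=1, Z=3, U=0) weight 1/432
  (Y=0, W=0, V=0, X=1, Z=3, U=1) weight 1/432
  (Y=0, W=0, V=0, X=1, Z=3, U=2) weight 1/432
  (Y=0, W=0, V=0, X=1, Z=4, U=0) weight 1/432
  (Y=0, W=0, V=0, X=1, Z=4, U=1) weight 1/432
  (Y=0, W=2, V=1, X=0, Z=2, U=0) weight 1/2160
  … 45 more
Group by V:
  weight(V=0) = 7/72
  weight(V=1) = 7/360
Total weight = 7/72 + 7/360 = 7/60
P(V=0 | obs) = 7/72 / 7/60 = 5/6
P(V=1 | obs) = 7/360 / 7/60 = 1/6

P(V = 0 | obs) = 5/6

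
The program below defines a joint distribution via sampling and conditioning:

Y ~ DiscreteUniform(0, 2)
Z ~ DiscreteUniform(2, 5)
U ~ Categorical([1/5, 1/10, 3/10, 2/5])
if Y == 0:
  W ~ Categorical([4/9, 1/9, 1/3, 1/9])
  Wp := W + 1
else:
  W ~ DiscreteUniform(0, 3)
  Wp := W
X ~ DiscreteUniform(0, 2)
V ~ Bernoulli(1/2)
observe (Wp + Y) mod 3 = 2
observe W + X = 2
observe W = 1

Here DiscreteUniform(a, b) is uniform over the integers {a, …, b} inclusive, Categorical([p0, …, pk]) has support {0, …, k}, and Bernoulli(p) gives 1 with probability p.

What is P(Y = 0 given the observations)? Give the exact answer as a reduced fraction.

Enumerate traces; 64 have nonzero weight after conditioning:
  (Y=0, Z=2, U=0, W=1, X=1, V=0) weight 1/3240
  (Y=0, Z=2, U=0, W=1, X=1, V=1) weight 1/3240
  (Y=0, Z=2, U=1, W=1, X=1, V=0) weight 1/6480
  (Y=0, Z=2, U=1, W=1, X=1, V=1) weight 1/6480
  (Y=0, Z=2, U=2, W=1, X=1, V=0) weight 1/2160
  (Y=0, Z=2, U=2, W=1, X=1, V=1) weight 1/2160
  (Y=0, Z=2, U=3, W=1, X=1, V=0) weight 1/1620
  (Y=0, Z=2, U=3, W=1, X=1, V=1) weight 1/1620
  (Y=1, Z=2, U=0, W=1, X=1, V=0) weight 1/1440
  … 55 more
Group by Y:
  weight(Y=0) = 1/81
  weight(Y=1) = 1/36
Total weight = 1/81 + 1/36 = 13/324
P(Y=0 | obs) = 1/81 / 13/324 = 4/13
P(Y=1 | obs) = 1/36 / 13/324 = 9/13

P(Y = 0 | obs) = 4/13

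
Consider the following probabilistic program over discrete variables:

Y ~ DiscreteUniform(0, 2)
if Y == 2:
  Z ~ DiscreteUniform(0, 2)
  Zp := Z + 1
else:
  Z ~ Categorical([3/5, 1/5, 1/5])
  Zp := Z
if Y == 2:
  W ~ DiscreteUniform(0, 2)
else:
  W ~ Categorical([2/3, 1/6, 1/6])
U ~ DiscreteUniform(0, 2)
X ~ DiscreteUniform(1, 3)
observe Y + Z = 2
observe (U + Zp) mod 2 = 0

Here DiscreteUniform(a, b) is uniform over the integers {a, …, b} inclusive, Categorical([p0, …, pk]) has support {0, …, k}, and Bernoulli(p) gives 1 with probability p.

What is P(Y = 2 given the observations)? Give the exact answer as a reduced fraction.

P(Y = 2 | obs) = 5/14

Enumerate traces; 36 have nonzero weight after conditioning:
  (Y=0, Z=2, W=0, U=0, X=1) weight 2/405
  (Y=0, Z=2, W=0, U=0, X=2) weight 2/405
  (Y=0, Z=2, W=0, U=0, X=3) weight 2/405
  (Y=0, Z=2, W=0, U=2, X=1) weight 2/405
  (Y=0, Z=2, W=0, U=2, X=2) weight 2/405
  (Y=0, Z=2, W=0, U=2, X=3) weight 2/405
  (Y=0, Z=2, W=1, U=0, X=1) weight 1/810
  (Y=0, Z=2, W=1, U=0, X=2) weight 1/810
  (Y=1, Z=1, W=0, U=1, X=1) weight 2/405
  (Y=2, Z=0, W=0, U=1, X=1) weight 1/243
  … 26 more
Group by Y:
  weight(Y=0) = 2/45
  weight(Y=1) = 1/45
  weight(Y=2) = 1/27
Total weight = 2/45 + 1/45 + 1/27 = 14/135
P(Y=0 | obs) = 2/45 / 14/135 = 3/7
P(Y=1 | obs) = 1/45 / 14/135 = 3/14
P(Y=2 | obs) = 1/27 / 14/135 = 5/14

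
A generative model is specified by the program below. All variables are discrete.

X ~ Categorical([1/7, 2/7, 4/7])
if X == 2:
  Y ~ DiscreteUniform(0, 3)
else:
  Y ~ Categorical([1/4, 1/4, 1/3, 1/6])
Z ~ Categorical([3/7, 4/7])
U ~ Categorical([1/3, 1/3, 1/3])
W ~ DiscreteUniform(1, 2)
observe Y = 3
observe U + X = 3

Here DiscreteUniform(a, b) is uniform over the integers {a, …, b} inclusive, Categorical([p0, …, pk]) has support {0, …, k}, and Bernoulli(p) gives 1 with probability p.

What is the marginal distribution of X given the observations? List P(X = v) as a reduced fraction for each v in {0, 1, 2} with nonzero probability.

P(X=1) = 1/4, P(X=2) = 3/4

Enumerate traces; 8 have nonzero weight after conditioning:
  (X=1, Y=3, Z=0, U=2, W=1) weight 1/294
  (X=1, Y=3, Z=0, U=2, W=2) weight 1/294
  (X=1, Y=3, Z=1, U=2, W=1) weight 2/441
  (X=1, Y=3, Z=1, U=2, W=2) weight 2/441
  (X=2, Y=3, Z=0, U=1, W=1) weight 1/98
  (X=2, Y=3, Z=0, U=1, W=2) weight 1/98
  (X=2, Y=3, Z=1, U=1, W=1) weight 2/147
  (X=2, Y=3, Z=1, U=1, W=2) weight 2/147
Group by X:
  weight(X=1) = 1/63
  weight(X=2) = 1/21
Total weight = 1/63 + 1/21 = 4/63
P(X=1 | obs) = 1/63 / 4/63 = 1/4
P(X=2 | obs) = 1/21 / 4/63 = 3/4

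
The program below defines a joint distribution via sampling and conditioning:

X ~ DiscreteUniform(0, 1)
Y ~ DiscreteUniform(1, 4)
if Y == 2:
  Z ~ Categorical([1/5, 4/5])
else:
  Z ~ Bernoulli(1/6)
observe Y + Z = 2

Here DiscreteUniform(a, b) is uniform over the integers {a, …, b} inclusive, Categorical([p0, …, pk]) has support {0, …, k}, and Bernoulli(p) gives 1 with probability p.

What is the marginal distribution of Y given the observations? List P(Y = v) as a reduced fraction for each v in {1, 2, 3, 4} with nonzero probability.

Enumerate traces; 4 have nonzero weight after conditioning:
  (X=0, Y=1, Z=1) weight 1/48
  (X=0, Y=2, Z=0) weight 1/40
  (X=1, Y=1, Z=1) weight 1/48
  (X=1, Y=2, Z=0) weight 1/40
Group by Y:
  weight(Y=1) = 1/24
  weight(Y=2) = 1/20
Total weight = 1/24 + 1/20 = 11/120
P(Y=1 | obs) = 1/24 / 11/120 = 5/11
P(Y=2 | obs) = 1/20 / 11/120 = 6/11

P(Y=1) = 5/11, P(Y=2) = 6/11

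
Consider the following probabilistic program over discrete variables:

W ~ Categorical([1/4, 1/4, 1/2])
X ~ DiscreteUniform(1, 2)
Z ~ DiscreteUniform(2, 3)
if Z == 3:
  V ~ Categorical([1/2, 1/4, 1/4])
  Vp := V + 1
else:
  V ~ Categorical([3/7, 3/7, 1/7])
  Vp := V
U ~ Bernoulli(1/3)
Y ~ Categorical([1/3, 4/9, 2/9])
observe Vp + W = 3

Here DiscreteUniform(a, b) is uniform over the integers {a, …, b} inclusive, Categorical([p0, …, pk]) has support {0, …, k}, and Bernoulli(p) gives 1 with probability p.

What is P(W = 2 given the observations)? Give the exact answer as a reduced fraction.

Enumerate traces; 60 have nonzero weight after conditioning:
  (W=0, X=1, Z=3, V=2, U=0, Y=0) weight 1/288
  (W=0, X=1, Z=3, V=2, U=0, Y=1) weight 1/216
  (W=0, X=1, Z=3, V=2, U=0, Y=2) weight 1/432
  (W=0, X=1, Z=3, V=2, U=1, Y=0) weight 1/576
  (W=0, X=1, Z=3, V=2, U=1, Y=1) weight 1/432
  (W=0, X=1, Z=3, V=2, U=1, Y=2) weight 1/864
  (W=0, X=2, Z=3, V=2, U=0, Y=0) weight 1/288
  (W=0, X=2, Z=3, V=2, U=0, Y=1) weight 1/216
  (W=1, X=1, Z=2, V=2, U=0, Y=0) weight 1/504
  (W=2, X=1, Z=2, V=1, U=0, Y=0) weight 1/84
  … 50 more
Group by W:
  weight(W=0) = 1/32
  weight(W=1) = 11/224
  weight(W=2) = 13/56
Total weight = 1/32 + 11/224 + 13/56 = 5/16
P(W=0 | obs) = 1/32 / 5/16 = 1/10
P(W=1 | obs) = 11/224 / 5/16 = 11/70
P(W=2 | obs) = 13/56 / 5/16 = 26/35

P(W = 2 | obs) = 26/35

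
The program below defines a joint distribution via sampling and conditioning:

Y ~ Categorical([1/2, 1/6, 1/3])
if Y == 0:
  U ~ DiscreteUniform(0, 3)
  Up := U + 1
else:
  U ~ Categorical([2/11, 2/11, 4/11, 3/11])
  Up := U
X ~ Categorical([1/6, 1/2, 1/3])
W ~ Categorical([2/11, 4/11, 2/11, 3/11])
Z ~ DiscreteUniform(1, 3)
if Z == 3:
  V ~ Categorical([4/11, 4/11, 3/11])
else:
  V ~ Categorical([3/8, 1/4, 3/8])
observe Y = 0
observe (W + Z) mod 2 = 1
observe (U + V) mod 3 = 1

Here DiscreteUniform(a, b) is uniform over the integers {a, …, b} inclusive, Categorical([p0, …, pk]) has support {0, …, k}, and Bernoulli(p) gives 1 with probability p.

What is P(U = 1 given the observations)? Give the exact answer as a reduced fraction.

P(U = 1 | obs) = 491/1690

Enumerate traces; 72 have nonzero weight after conditioning:
  (Y=0, U=0, X=0, W=0, Z=1, V=1) weight 1/3168
  (Y=0, U=0, X=0, W=0, Z=3, V=1) weight 1/2178
  (Y=0, U=0, X=0, W=1, Z=2, V=1) weight 1/1584
  (Y=0, U=0, X=0, W=2, Z=1, V=1) weight 1/3168
  (Y=0, U=0, X=0, W=2, Z=3, V=1) weight 1/2178
  (Y=0, U=0, X=0, W=3, Z=2, V=1) weight 1/2112
  (Y=0, U=0, X=1, W=0, Z=1, V=1) weight 1/1056
  (Y=0, U=0, X=1, W=0, Z=3, V=1) weight 1/726
  (Y=0, U=1, X=0, W=0, Z=1, V=0) weight 1/2112
  (Y=0, U=2, X=0, W=0, Z=1, V=2) weight 1/2112
  … 62 more
Group by U:
  weight(U=0) = 185/11616
  weight(U=1) = 491/23232
  weight(U=2) = 153/7744
  weight(U=3) = 185/11616
Total weight = 185/11616 + 491/23232 + 153/7744 + 185/11616 = 845/11616
P(U=0 | obs) = 185/11616 / 845/11616 = 37/169
P(U=1 | obs) = 491/23232 / 845/11616 = 491/1690
P(U=2 | obs) = 153/7744 / 845/11616 = 459/1690
P(U=3 | obs) = 185/11616 / 845/11616 = 37/169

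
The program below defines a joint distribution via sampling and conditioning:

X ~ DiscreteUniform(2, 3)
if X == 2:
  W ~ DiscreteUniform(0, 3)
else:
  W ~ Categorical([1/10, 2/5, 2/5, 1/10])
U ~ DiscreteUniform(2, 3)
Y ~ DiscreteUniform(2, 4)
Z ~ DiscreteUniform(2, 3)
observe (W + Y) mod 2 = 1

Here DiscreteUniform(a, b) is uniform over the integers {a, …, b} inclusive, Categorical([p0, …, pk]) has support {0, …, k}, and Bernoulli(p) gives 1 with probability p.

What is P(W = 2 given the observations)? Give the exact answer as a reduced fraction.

Enumerate traces; 48 have nonzero weight after conditioning:
  (X=2, W=0, U=2, Y=3, Z=2) weight 1/96
  (X=2, W=0, U=2, Y=3, Z=3) weight 1/96
  (X=2, W=0, U=3, Y=3, Z=2) weight 1/96
  (X=2, W=0, U=3, Y=3, Z=3) weight 1/96
  (X=2, W=1, U=2, Y=2, Z=2) weight 1/96
  (X=2, W=1, U=2, Y=2, Z=3) weight 1/96
  (X=2, W=1, U=2, Y=4, Z=2) weight 1/96
  (X=2, W=1, U=2, Y=4, Z=3) weight 1/96
  (X=2, W=2, U=2, Y=3, Z=2) weight 1/96
  (X=2, W=3, U=2, Y=2, Z=2) weight 1/96
  … 38 more
Group by W:
  weight(W=0) = 7/120
  weight(W=1) = 13/60
  weight(W=2) = 13/120
  weight(W=3) = 7/60
Total weight = 7/120 + 13/60 + 13/120 + 7/60 = 1/2
P(W=0 | obs) = 7/120 / 1/2 = 7/60
P(W=1 | obs) = 13/60 / 1/2 = 13/30
P(W=2 | obs) = 13/120 / 1/2 = 13/60
P(W=3 | obs) = 7/60 / 1/2 = 7/30

P(W = 2 | obs) = 13/60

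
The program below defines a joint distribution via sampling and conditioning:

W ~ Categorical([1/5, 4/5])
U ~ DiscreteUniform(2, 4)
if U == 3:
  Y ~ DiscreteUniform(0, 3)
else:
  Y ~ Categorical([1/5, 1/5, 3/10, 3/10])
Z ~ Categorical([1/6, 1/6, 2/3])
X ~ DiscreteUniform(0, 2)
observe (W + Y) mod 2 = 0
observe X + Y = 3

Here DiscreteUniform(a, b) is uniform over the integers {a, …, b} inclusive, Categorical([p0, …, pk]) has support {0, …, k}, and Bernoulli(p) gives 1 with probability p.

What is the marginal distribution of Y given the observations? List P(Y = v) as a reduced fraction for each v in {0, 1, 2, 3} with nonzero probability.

P(Y=1) = 52/137, P(Y=2) = 17/137, P(Y=3) = 68/137

Enumerate traces; 27 have nonzero weight after conditioning:
  (W=0, U=2, Y=2, Z=0, X=1) weight 1/900
  (W=0, U=2, Y=2, Z=1, X=1) weight 1/900
  (W=0, U=2, Y=2, Z=2, X=1) weight 1/225
  (W=0, U=3, Y=2, Z=0, X=1) weight 1/1080
  (W=0, U=3, Y=2, Z=1, X=1) weight 1/1080
  (W=0, U=3, Y=2, Z=2, X=1) weight 1/270
  (W=0, U=4, Y=2, Z=0, X=1) weight 1/900
  (W=0, U=4, Y=2, Z=1, X=1) weight 1/900
  (W=1, U=2, Y=1, Z=0, X=2) weight 2/675
  (W=1, U=2, Y=3, Z=0, X=0) weight 1/225
  … 17 more
Group by Y:
  weight(Y=1) = 13/225
  weight(Y=2) = 17/900
  weight(Y=3) = 17/225
Total weight = 13/225 + 17/900 + 17/225 = 137/900
P(Y=1 | obs) = 13/225 / 137/900 = 52/137
P(Y=2 | obs) = 17/900 / 137/900 = 17/137
P(Y=3 | obs) = 17/225 / 137/900 = 68/137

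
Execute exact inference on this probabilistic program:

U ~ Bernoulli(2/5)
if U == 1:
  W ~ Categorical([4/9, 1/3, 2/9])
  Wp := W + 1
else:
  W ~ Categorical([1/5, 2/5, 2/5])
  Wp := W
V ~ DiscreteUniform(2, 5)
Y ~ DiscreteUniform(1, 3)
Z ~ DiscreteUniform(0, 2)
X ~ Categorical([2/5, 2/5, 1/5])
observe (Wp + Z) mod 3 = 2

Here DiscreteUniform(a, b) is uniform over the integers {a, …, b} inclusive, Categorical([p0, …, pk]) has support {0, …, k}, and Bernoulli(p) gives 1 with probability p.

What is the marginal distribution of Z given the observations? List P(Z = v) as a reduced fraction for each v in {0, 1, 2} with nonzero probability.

P(Z=0) = 28/75, P(Z=1) = 94/225, P(Z=2) = 47/225

Enumerate traces; 216 have nonzero weight after conditioning:
  (U=0, W=0, V=2, Y=1, Z=2, X=0) weight 1/750
  (U=0, W=0, V=2, Y=1, Z=2, X=1) weight 1/750
  (U=0, W=0, V=2, Y=1, Z=2, X=2) weight 1/1500
  (U=0, W=0, V=2, Y=2, Z=2, X=0) weight 1/750
  (U=0, W=0, V=2, Y=2, Z=2, X=1) weight 1/750
  (U=0, W=0, V=2, Y=2, Z=2, X=2) weight 1/1500
  (U=0, W=0, V=2, Y=3, Z=2, X=0) weight 1/750
  (U=0, W=0, V=2, Y=3, Z=2, X=1) weight 1/750
  (U=0, W=1, V=2, Y=1, Z=1, X=0) weight 1/375
  (U=0, W=2, V=2, Y=1, Z=0, X=0) weight 1/375
  … 206 more
Group by Z:
  weight(Z=0) = 28/225
  weight(Z=1) = 94/675
  weight(Z=2) = 47/675
Total weight = 28/225 + 94/675 + 47/675 = 1/3
P(Z=0 | obs) = 28/225 / 1/3 = 28/75
P(Z=1 | obs) = 94/675 / 1/3 = 94/225
P(Z=2 | obs) = 47/675 / 1/3 = 47/225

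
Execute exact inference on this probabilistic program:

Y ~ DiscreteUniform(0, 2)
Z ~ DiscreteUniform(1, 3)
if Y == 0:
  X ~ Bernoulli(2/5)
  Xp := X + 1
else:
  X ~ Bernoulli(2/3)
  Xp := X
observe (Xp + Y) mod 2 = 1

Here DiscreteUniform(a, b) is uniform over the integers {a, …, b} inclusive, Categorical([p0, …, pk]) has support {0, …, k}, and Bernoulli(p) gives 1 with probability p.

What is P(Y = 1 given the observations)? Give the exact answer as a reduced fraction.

P(Y = 1 | obs) = 5/24

Enumerate traces; 9 have nonzero weight after conditioning:
  (Y=0, Z=1, X=0) weight 1/15
  (Y=0, Z=2, X=0) weight 1/15
  (Y=0, Z=3, X=0) weight 1/15
  (Y=1, Z=1, X=0) weight 1/27
  (Y=1, Z=2, X=0) weight 1/27
  (Y=1, Z=3, X=0) weight 1/27
  (Y=2, Z=1, X=1) weight 2/27
  (Y=2, Z=2, X=1) weight 2/27
  … 1 more
Group by Y:
  weight(Y=0) = 1/5
  weight(Y=1) = 1/9
  weight(Y=2) = 2/9
Total weight = 1/5 + 1/9 + 2/9 = 8/15
P(Y=0 | obs) = 1/5 / 8/15 = 3/8
P(Y=1 | obs) = 1/9 / 8/15 = 5/24
P(Y=2 | obs) = 2/9 / 8/15 = 5/12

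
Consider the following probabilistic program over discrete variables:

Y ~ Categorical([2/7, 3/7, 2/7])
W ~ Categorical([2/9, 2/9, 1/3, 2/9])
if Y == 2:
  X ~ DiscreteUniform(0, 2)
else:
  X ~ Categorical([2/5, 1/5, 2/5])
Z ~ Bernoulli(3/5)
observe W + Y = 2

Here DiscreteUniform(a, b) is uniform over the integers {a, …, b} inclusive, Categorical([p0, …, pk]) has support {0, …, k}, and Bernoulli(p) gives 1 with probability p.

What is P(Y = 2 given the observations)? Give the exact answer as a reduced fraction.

P(Y = 2 | obs) = 1/4

Enumerate traces; 18 have nonzero weight after conditioning:
  (Y=0, W=2, X=0, Z=0) weight 8/525
  (Y=0, W=2, X=0, Z=1) weight 4/175
  (Y=0, W=2, X=1, Z=0) weight 4/525
  (Y=0, W=2, X=1, Z=1) weight 2/175
  (Y=0, W=2, X=2, Z=0) weight 8/525
  (Y=0, W=2, X=2, Z=1) weight 4/175
  (Y=1, W=1, X=0, Z=0) weight 8/525
  (Y=1, W=1, X=0, Z=1) weight 4/175
  (Y=2, W=0, X=0, Z=0) weight 8/945
  … 9 more
Group by Y:
  weight(Y=0) = 2/21
  weight(Y=1) = 2/21
  weight(Y=2) = 4/63
Total weight = 2/21 + 2/21 + 4/63 = 16/63
P(Y=0 | obs) = 2/21 / 16/63 = 3/8
P(Y=1 | obs) = 2/21 / 16/63 = 3/8
P(Y=2 | obs) = 4/63 / 16/63 = 1/4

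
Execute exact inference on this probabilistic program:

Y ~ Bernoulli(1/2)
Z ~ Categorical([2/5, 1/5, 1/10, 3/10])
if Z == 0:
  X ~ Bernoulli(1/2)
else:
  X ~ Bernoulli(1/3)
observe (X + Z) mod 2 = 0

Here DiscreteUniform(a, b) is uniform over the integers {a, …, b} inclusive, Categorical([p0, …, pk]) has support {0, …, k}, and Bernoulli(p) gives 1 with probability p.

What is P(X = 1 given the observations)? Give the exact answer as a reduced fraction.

Enumerate traces; 8 have nonzero weight after conditioning:
  (Y=0, Z=0, X=0) weight 1/10
  (Y=0, Z=1, X=1) weight 1/30
  (Y=0, Z=2, X=0) weight 1/30
  (Y=0, Z=3, X=1) weight 1/20
  (Y=1, Z=0, X=0) weight 1/10
  (Y=1, Z=1, X=1) weight 1/30
  (Y=1, Z=2, X=0) weight 1/30
  (Y=1, Z=3, X=1) weight 1/20
Group by X:
  weight(X=0) = 4/15
  weight(X=1) = 1/6
Total weight = 4/15 + 1/6 = 13/30
P(X=0 | obs) = 4/15 / 13/30 = 8/13
P(X=1 | obs) = 1/6 / 13/30 = 5/13

P(X = 1 | obs) = 5/13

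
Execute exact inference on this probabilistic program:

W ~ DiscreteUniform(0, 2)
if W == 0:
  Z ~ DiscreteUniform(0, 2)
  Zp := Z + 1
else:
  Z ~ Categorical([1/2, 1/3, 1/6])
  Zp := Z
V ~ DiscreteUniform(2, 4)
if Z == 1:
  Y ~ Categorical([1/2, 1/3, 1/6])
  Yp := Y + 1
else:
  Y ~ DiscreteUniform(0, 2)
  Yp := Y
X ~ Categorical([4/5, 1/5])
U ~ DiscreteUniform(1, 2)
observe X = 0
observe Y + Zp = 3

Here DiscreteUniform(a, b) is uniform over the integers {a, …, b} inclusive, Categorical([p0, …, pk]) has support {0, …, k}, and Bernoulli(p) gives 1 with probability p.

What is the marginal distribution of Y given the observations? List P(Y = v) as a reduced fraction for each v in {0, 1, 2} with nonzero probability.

P(Y=0) = 1/5, P(Y=1) = 2/5, P(Y=2) = 2/5

Enumerate traces; 42 have nonzero weight after conditioning:
  (W=0, Z=0, V=2, Y=2, X=0, U=1) weight 2/405
  (W=0, Z=0, V=2, Y=2, X=0, U=2) weight 2/405
  (W=0, Z=0, V=3, Y=2, X=0, U=1) weight 2/405
  (W=0, Z=0, V=3, Y=2, X=0, U=2) weight 2/405
  (W=0, Z=0, V=4, Y=2, X=0, U=1) weight 2/405
  (W=0, Z=0, V=4, Y=2, X=0, U=2) weight 2/405
  (W=0, Z=1, V=2, Y=1, X=0, U=1) weight 2/405
  (W=0, Z=1, V=2, Y=1, X=0, U=2) weight 2/405
  (W=0, Z=2, V=2, Y=0, X=0, U=1) weight 2/405
  … 33 more
Group by Y:
  weight(Y=0) = 4/135
  weight(Y=1) = 8/135
  weight(Y=2) = 8/135
Total weight = 4/135 + 8/135 + 8/135 = 4/27
P(Y=0 | obs) = 4/135 / 4/27 = 1/5
P(Y=1 | obs) = 8/135 / 4/27 = 2/5
P(Y=2 | obs) = 8/135 / 4/27 = 2/5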